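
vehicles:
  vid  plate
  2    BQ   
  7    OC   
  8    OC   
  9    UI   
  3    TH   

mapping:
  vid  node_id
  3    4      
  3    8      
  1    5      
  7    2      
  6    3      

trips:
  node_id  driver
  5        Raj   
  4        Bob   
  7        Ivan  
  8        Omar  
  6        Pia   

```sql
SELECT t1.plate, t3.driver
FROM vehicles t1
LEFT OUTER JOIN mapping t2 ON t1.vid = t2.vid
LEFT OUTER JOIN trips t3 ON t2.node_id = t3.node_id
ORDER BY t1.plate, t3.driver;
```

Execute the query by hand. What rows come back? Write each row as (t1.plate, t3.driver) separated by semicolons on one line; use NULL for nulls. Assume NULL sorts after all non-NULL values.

(BQ, NULL); (OC, NULL); (OC, NULL); (TH, Bob); (TH, Omar); (UI, NULL)

Step 1 — t1 LEFT JOIN t2 on vid → 6 row(s).
Then LEFT JOIN `trips t3` on node_id: each of those 6 rows is kept; rows whose t2.node_id has no match in t3 get NULL for t3's columns.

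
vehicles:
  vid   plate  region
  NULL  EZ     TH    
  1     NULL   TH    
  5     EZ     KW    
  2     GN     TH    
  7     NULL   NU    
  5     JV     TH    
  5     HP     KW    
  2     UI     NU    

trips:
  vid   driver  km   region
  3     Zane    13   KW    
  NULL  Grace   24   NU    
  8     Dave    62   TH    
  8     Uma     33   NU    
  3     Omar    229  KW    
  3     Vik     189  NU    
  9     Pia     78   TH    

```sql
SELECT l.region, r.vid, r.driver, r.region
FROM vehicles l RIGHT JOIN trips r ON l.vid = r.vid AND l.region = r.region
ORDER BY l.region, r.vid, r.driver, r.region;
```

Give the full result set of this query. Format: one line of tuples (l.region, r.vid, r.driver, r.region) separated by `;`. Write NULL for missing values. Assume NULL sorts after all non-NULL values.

RIGHT JOIN keeps every row from `trips`; unmatched rows get NULL for `vehicles`'s columns.
Matching on l.vid = r.vid AND l.region = r.region. A NULL in a compared column never satisfies the condition.
Matched pairs: 0; unmatched r rows kept: 7.

(NULL, 3, Omar, KW); (NULL, 3, Vik, NU); (NULL, 3, Zane, KW); (NULL, 8, Dave, TH); (NULL, 8, Uma, NU); (NULL, 9, Pia, TH); (NULL, NULL, Grace, NU)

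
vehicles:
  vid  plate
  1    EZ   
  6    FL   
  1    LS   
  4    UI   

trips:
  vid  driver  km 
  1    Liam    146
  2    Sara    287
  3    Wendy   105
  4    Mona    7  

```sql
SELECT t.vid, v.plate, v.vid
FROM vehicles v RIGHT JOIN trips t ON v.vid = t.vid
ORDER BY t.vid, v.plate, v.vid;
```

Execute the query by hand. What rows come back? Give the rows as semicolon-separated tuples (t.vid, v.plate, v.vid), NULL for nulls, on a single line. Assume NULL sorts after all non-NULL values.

(1, EZ, 1); (1, LS, 1); (2, NULL, NULL); (3, NULL, NULL); (4, UI, 4)

RIGHT JOIN keeps every row from `trips`; unmatched rows get NULL for `vehicles`'s columns.
Matching on v.vid = t.vid.
Matched pairs: 3; unmatched t rows kept: 2.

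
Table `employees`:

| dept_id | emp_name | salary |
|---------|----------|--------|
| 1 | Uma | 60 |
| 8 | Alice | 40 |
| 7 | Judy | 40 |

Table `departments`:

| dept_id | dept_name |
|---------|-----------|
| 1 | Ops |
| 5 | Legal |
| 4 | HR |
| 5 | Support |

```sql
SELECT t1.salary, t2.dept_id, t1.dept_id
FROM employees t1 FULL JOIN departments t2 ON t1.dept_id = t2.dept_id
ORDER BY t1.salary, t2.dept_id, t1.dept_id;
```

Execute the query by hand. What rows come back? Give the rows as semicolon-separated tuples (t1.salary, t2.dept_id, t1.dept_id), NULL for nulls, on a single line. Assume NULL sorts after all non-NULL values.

(40, NULL, 7); (40, NULL, 8); (60, 1, 1); (NULL, 4, NULL); (NULL, 5, NULL); (NULL, 5, NULL)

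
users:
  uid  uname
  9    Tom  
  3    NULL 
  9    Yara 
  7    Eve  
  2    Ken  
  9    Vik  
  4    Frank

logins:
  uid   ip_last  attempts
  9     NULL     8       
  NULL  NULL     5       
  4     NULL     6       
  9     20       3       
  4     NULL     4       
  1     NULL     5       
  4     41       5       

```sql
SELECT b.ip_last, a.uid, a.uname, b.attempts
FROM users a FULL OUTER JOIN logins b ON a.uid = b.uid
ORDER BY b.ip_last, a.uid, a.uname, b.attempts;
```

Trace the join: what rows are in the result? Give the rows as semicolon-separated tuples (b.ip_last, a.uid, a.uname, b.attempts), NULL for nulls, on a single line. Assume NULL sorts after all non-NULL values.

(20, 9, Tom, 3); (20, 9, Vik, 3); (20, 9, Yara, 3); (41, 4, Frank, 5); (NULL, 2, Ken, NULL); (NULL, 3, NULL, NULL); (NULL, 4, Frank, 4); (NULL, 4, Frank, 6); (NULL, 7, Eve, NULL); (NULL, 9, Tom, 8); (NULL, 9, Vik, 8); (NULL, 9, Yara, 8); (NULL, NULL, NULL, 5); (NULL, NULL, NULL, 5)

FULL OUTER JOIN keeps every row from both sides; unmatched rows get NULL for the other side's columns.
Matching on a.uid = b.uid. A NULL in a compared column never satisfies the condition.
Matched pairs: 9; unmatched a rows kept: 3; unmatched b rows kept: 2.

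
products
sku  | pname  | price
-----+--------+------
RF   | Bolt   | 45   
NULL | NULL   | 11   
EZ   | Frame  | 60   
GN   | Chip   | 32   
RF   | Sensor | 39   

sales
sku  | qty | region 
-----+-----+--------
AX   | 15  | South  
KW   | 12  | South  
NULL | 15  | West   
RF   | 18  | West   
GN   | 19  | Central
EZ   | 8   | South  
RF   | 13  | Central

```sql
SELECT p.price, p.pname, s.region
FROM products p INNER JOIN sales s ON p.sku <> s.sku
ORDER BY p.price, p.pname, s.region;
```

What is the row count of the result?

INNER JOIN keeps only pairs where the ON condition holds.
Matching on p.sku <> s.sku. A NULL in a compared column never satisfies the condition.
Matched pairs: 18.
Total: 18 rows.

18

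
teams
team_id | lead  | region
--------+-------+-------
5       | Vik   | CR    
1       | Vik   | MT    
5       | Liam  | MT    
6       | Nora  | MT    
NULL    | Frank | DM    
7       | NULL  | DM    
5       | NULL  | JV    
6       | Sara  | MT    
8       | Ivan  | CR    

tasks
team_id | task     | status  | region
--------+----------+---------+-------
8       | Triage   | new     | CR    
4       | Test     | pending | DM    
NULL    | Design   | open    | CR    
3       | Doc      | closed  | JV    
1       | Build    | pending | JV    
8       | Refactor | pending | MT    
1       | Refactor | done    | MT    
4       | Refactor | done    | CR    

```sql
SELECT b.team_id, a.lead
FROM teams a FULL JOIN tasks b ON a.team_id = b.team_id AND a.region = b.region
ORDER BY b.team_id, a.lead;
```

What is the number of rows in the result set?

15

FULL OUTER JOIN keeps every row from both sides; unmatched rows get NULL for the other side's columns.
Matching on a.team_id = b.team_id AND a.region = b.region. A NULL in a compared column never satisfies the condition.
Matched pairs: 2; unmatched a rows kept: 7; unmatched b rows kept: 6.
Total: 2 matched + 13 padded = 15 rows.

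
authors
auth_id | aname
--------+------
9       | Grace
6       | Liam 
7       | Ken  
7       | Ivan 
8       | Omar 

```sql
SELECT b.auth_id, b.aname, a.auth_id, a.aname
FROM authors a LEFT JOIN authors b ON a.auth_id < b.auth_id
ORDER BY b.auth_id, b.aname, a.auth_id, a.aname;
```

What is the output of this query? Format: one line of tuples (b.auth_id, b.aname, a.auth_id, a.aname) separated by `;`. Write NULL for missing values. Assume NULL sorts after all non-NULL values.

LEFT JOIN keeps every row from `authors a`; unmatched rows get NULL for `authors b`'s columns.
Matching on a.auth_id < b.auth_id.
- a (auth_id=9) has no partner → padded with NULL.
- a (auth_id=6) pairs with 4 row(s) of b.
- a (auth_id=7) pairs with 2 row(s) of b.
- a (auth_id=7) pairs with 2 row(s) of b.
- a (auth_id=8) pairs with 1 row(s) of b.
After projecting and ordering:
b.auth_id | b.aname | a.auth_id | a.aname
7 | Ivan | 6 | Liam
7 | Ken | 6 | Liam
8 | Omar | 6 | Liam
8 | Omar | 7 | Ivan
8 | Omar | 7 | Ken
9 | Grace | 6 | Liam
9 | Grace | 7 | Ivan
9 | Grace | 7 | Ken
9 | Grace | 8 | Omar
NULL | NULL | 9 | Grace

(7, Ivan, 6, Liam); (7, Ken, 6, Liam); (8, Omar, 6, Liam); (8, Omar, 7, Ivan); (8, Omar, 7, Ken); (9, Grace, 6, Liam); (9, Grace, 7, Ivan); (9, Grace, 7, Ken); (9, Grace, 8, Omar); (NULL, NULL, 9, Grace)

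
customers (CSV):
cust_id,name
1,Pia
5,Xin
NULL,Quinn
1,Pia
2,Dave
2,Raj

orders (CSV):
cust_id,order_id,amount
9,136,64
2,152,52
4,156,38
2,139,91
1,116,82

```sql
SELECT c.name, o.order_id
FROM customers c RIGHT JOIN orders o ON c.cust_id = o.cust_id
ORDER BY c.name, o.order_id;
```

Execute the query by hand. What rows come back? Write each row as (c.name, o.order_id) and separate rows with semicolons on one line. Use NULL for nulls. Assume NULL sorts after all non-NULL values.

RIGHT JOIN keeps every row from `orders`; unmatched rows get NULL for `customers`'s columns.
Matching on c.cust_id = o.cust_id. A NULL in a compared column never satisfies the condition.
- c row (cust_id=1): matches 1 o row(s) → 1 output row(s).
- c row (cust_id=5): no match.
- c row (cust_id=NULL): no match.
- c row (cust_id=1): matches 1 o row(s) → 1 output row(s).
- c row (cust_id=2): matches 2 o row(s) → 2 output row(s).
- c row (cust_id=2): matches 2 o row(s) → 2 output row(s).
- 2 o row(s) had no c match → kept, c columns NULL.
After projecting and ordering:
c.name | o.order_id
Dave | 139
Dave | 152
Pia | 116
Pia | 116
Raj | 139
Raj | 152
NULL | 136
NULL | 156

(Dave, 139); (Dave, 152); (Pia, 116); (Pia, 116); (Raj, 139); (Raj, 152); (NULL, 136); (NULL, 156)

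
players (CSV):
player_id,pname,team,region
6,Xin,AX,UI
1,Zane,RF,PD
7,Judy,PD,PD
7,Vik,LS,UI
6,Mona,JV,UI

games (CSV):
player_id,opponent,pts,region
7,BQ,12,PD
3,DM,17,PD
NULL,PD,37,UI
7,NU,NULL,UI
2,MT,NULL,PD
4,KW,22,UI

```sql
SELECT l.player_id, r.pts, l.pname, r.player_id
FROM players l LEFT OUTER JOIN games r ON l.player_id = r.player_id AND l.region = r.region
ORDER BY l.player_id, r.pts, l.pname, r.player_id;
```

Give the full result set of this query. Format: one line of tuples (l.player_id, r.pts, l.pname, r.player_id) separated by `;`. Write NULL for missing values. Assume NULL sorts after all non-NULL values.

LEFT JOIN keeps every row from `players`; unmatched rows get NULL for `games`'s columns.
Matching on l.player_id = r.player_id AND l.region = r.region. A NULL in a compared column never satisfies the condition.
- l[0] player_id=6, region=UI → no match; kept with NULLs on the r side.
- l[1] player_id=1, region=PD → no match; kept with NULLs on the r side.
- l[2] player_id=7, region=PD → 1 match(es) in r → 1 row(s).
- l[3] player_id=7, region=UI → 1 match(es) in r → 1 row(s).
- l[4] player_id=6, region=UI → no match; kept with NULLs on the r side.
After projecting and ordering:
l.player_id | r.pts | l.pname | r.player_id
1 | NULL | Zane | NULL
6 | NULL | Mona | NULL
6 | NULL | Xin | NULL
7 | 12 | Judy | 7
7 | NULL | Vik | 7

(1, NULL, Zane, NULL); (6, NULL, Mona, NULL); (6, NULL, Xin, NULL); (7, 12, Judy, 7); (7, NULL, Vik, 7)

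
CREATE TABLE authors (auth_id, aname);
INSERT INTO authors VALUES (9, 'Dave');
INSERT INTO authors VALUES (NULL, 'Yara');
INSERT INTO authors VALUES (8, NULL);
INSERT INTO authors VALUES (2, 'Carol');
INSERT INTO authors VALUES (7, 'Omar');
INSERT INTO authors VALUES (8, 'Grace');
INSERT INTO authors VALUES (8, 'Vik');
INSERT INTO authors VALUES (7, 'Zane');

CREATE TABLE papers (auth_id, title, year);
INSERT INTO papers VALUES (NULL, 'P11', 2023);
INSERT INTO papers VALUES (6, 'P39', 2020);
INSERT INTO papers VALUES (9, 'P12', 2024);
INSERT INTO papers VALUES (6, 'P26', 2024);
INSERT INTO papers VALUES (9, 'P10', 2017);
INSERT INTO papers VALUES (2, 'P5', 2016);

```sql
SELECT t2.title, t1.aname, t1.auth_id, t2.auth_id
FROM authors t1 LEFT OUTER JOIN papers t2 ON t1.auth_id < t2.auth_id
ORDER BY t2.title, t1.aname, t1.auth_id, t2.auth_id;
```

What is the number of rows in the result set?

LEFT JOIN keeps every row from `authors`; unmatched rows get NULL for `papers`'s columns.
Matching on t1.auth_id < t2.auth_id. A NULL in a compared column never satisfies the condition.
Matched pairs: 14; unmatched t1 rows kept: 2.
Total: 14 matched + 2 padded = 16 rows.

16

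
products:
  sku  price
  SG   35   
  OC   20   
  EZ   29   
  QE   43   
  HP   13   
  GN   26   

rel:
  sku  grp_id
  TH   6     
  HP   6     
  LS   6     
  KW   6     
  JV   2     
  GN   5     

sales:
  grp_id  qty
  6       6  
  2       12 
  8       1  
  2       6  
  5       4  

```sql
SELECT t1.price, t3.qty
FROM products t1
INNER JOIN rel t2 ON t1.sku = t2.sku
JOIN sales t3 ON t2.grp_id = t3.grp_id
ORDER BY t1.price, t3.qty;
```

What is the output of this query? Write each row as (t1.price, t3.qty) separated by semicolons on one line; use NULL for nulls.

Step 1 — t1 INNER JOIN t2 on sku → 2 row(s).
Then INNER JOIN `sales t3` on grp_id: keep only rows whose t2.grp_id appears in t3.

(13, 6); (26, 4)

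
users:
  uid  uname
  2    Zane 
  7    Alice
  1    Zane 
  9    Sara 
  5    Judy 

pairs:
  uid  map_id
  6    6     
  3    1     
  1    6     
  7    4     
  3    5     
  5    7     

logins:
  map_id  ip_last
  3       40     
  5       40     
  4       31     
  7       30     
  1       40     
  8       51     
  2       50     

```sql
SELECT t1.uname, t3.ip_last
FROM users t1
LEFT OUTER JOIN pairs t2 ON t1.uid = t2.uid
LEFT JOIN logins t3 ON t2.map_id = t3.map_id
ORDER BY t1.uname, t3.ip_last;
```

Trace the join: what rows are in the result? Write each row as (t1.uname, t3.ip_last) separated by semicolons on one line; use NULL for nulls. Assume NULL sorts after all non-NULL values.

Joins associate left-to-right: users LEFT JOIN pairs on uid gives 5 intermediate row(s).
Then LEFT JOIN `logins t3` on map_id: each of those 5 rows is kept; rows whose t2.map_id has no match in t3 get NULL for t3's columns.

(Alice, 31); (Judy, 30); (Sara, NULL); (Zane, NULL); (Zane, NULL)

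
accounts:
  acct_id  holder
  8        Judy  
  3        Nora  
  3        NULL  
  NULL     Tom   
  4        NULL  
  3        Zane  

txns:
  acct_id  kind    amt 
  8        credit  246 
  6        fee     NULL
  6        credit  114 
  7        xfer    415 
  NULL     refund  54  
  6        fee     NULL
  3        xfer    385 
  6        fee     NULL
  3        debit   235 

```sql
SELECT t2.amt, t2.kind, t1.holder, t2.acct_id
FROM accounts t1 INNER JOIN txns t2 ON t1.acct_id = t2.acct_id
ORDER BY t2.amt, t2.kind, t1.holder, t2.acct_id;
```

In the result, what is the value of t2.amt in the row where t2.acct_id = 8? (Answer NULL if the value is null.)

246

INNER JOIN keeps only pairs where the ON condition holds.
Matching on t1.acct_id = t2.acct_id. A NULL in a compared column never satisfies the condition.
Matched pairs: 7.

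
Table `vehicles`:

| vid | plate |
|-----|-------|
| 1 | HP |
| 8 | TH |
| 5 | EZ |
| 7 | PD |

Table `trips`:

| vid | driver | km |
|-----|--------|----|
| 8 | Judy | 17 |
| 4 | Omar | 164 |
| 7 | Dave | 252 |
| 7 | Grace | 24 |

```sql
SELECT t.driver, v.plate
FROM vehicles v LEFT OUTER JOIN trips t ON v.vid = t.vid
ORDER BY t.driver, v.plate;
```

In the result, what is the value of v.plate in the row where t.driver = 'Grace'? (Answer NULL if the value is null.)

LEFT JOIN keeps every row from `vehicles`; unmatched rows get NULL for `trips`'s columns.
Matching on v.vid = t.vid.
- v row (vid=1): no match → kept, t columns NULL.
- v row (vid=8): matches 1 t row(s) → 1 output row(s).
- v row (vid=5): no match → kept, t columns NULL.
- v row (vid=7): matches 2 t row(s) → 2 output row(s).

PD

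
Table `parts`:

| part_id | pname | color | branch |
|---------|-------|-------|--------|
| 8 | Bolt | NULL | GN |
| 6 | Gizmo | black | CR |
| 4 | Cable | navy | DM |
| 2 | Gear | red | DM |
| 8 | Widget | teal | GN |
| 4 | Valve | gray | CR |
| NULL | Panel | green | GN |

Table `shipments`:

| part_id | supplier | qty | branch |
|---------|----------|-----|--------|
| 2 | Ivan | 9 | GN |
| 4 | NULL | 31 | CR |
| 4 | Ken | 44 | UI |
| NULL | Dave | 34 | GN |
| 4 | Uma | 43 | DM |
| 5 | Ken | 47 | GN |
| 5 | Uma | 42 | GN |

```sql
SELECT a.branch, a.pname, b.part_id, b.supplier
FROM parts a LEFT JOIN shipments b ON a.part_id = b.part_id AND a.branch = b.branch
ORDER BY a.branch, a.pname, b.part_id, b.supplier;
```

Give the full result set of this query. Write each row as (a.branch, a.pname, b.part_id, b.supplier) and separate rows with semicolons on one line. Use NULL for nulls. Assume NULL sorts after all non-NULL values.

(CR, Gizmo, NULL, NULL); (CR, Valve, 4, NULL); (DM, Cable, 4, Uma); (DM, Gear, NULL, NULL); (GN, Bolt, NULL, NULL); (GN, Panel, NULL, NULL); (GN, Widget, NULL, NULL)

LEFT JOIN keeps every row from `parts`; unmatched rows get NULL for `shipments`'s columns.
Matching on a.part_id = b.part_id AND a.branch = b.branch. A NULL in a compared column never satisfies the condition.
- a (part_id=8, branch=GN) has no partner → padded with NULL.
- a (part_id=6, branch=CR) has no partner → padded with NULL.
- a (part_id=4, branch=DM) pairs with 1 row(s) of b.
- a (part_id=2, branch=DM) has no partner → padded with NULL.
- a (part_id=8, branch=GN) has no partner → padded with NULL.
- a (part_id=4, branch=CR) pairs with 1 row(s) of b.
- a (part_id=NULL, branch=GN) has no partner → padded with NULL.
After projecting and ordering:
a.branch | a.pname | b.part_id | b.supplier
CR | Gizmo | NULL | NULL
CR | Valve | 4 | NULL
DM | Cable | 4 | Uma
DM | Gear | NULL | NULL
GN | Bolt | NULL | NULL
GN | Panel | NULL | NULL
GN | Widget | NULL | NULL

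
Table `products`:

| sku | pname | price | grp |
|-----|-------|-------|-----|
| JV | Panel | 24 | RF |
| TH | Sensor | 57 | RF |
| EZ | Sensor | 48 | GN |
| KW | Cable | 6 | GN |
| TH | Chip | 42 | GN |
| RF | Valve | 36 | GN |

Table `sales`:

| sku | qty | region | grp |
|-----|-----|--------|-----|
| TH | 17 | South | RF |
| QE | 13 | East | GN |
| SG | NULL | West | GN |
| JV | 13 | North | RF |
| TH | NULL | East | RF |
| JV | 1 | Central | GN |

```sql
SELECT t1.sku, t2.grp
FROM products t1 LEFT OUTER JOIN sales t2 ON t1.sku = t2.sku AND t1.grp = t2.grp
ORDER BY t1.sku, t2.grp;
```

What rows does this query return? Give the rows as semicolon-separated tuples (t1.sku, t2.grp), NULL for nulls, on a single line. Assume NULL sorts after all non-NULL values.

LEFT JOIN keeps every row from `products`; unmatched rows get NULL for `sales`'s columns.
Matching on t1.sku = t2.sku AND t1.grp = t2.grp.
Matched pairs: 3; unmatched t1 rows kept: 4.

(EZ, NULL); (JV, RF); (KW, NULL); (RF, NULL); (TH, RF); (TH, RF); (TH, NULL)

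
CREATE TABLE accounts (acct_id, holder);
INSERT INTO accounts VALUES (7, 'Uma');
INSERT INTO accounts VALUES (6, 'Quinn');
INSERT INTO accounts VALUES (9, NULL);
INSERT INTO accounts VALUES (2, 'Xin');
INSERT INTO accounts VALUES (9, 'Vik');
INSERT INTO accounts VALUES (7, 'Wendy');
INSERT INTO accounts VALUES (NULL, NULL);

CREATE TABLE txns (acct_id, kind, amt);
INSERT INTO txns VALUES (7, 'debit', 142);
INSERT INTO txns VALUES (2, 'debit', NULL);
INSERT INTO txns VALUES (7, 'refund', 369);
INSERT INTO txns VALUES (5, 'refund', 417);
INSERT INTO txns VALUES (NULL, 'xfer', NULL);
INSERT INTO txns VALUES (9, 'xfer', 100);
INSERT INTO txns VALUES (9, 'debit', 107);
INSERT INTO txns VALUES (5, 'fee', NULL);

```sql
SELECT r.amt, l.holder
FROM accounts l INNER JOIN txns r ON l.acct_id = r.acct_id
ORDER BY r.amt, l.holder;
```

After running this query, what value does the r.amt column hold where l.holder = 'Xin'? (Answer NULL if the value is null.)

NULL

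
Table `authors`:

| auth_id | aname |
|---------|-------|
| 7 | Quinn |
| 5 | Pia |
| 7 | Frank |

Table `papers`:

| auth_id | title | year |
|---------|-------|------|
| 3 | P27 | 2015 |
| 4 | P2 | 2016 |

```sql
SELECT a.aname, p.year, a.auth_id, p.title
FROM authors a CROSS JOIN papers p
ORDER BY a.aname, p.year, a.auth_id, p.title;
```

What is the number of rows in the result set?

CROSS JOIN pairs every row of `authors` with every row of `papers`: 3 × 2 = 6 rows.

6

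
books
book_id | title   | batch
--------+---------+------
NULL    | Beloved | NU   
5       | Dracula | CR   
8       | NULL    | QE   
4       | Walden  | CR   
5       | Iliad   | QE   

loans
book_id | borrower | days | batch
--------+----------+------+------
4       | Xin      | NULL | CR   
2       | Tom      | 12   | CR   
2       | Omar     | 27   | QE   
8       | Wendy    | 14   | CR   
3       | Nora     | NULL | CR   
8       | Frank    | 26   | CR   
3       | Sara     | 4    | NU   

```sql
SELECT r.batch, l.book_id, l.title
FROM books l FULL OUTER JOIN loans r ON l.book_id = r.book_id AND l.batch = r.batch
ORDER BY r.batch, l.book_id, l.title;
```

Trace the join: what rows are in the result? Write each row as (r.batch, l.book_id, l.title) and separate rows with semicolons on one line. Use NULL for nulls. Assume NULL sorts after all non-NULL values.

(CR, 4, Walden); (CR, NULL, NULL); (CR, NULL, NULL); (CR, NULL, NULL); (CR, NULL, NULL); (NU, NULL, NULL); (QE, NULL, NULL); (NULL, 5, Dracula); (NULL, 5, Iliad); (NULL, 8, NULL); (NULL, NULL, Beloved)

FULL OUTER JOIN keeps every row from both sides; unmatched rows get NULL for the other side's columns.
Matching on l.book_id = r.book_id AND l.batch = r.batch. A NULL in a compared column never satisfies the condition.
- l row (book_id=NULL, batch=NU): no match → kept, r columns NULL.
- l row (book_id=5, batch=CR): no match → kept, r columns NULL.
- l row (book_id=8, batch=QE): no match → kept, r columns NULL.
- l row (book_id=4, batch=CR): matches 1 r row(s) → 1 output row(s).
- l row (book_id=5, batch=QE): no match → kept, r columns NULL.
- plus 6 unmatched r row(s), each kept with NULL l columns.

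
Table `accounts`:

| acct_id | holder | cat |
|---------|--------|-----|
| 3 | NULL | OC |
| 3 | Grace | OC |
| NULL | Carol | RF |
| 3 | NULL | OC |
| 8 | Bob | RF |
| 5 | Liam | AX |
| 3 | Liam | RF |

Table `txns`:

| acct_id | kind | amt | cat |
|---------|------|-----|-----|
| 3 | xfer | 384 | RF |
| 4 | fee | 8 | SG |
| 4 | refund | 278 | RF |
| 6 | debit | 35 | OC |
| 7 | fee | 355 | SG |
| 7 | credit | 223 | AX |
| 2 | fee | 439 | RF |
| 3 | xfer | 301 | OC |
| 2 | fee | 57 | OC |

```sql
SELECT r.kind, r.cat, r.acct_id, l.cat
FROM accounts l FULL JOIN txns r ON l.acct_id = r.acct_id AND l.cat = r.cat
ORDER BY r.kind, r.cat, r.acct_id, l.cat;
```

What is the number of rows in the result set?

14

FULL OUTER JOIN keeps every row from both sides; unmatched rows get NULL for the other side's columns.
Matching on l.acct_id = r.acct_id AND l.cat = r.cat. A NULL in a compared column never satisfies the condition.
- l (acct_id=3, cat=OC) pairs with 1 row(s) of r.
- l (acct_id=3, cat=OC) pairs with 1 row(s) of r.
- l (acct_id=NULL, cat=RF) has no partner → padded with NULL.
- l (acct_id=3, cat=OC) pairs with 1 row(s) of r.
- l (acct_id=8, cat=RF) has no partner → padded with NULL.
- l (acct_id=5, cat=AX) has no partner → padded with NULL.
- l (acct_id=3, cat=RF) pairs with 1 row(s) of r.
- plus 7 unmatched r row(s), each kept with NULL l columns.
Total: 4 matched + 10 padded = 14 rows.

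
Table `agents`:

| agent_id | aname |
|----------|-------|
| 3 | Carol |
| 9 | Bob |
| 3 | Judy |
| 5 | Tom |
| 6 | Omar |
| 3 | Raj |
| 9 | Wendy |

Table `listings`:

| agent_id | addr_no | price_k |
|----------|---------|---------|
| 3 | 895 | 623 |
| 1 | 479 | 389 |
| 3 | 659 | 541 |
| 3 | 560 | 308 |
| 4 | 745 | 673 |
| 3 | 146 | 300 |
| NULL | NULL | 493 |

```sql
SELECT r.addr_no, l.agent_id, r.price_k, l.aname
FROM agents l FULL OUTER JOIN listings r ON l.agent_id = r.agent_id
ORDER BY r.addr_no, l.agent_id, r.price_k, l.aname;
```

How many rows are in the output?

19

FULL OUTER JOIN keeps every row from both sides; unmatched rows get NULL for the other side's columns.
Matching on l.agent_id = r.agent_id. A NULL in a compared column never satisfies the condition.
- l (agent_id=3) pairs with 4 row(s) of r.
- l (agent_id=9) has no partner → padded with NULL.
- l (agent_id=3) pairs with 4 row(s) of r.
- l (agent_id=5) has no partner → padded with NULL.
- l (agent_id=6) has no partner → padded with NULL.
- l (agent_id=3) pairs with 4 row(s) of r.
- l (agent_id=9) has no partner → padded with NULL.
- plus 3 unmatched r row(s), each kept with NULL l columns.
Total: 12 matched + 7 padded = 19 rows.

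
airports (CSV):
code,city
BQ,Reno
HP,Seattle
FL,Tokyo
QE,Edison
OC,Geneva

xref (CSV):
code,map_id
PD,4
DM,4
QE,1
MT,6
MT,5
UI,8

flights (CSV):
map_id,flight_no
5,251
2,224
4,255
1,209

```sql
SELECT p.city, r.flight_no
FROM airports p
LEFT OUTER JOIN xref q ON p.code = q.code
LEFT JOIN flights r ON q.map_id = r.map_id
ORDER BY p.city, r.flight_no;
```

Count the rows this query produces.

5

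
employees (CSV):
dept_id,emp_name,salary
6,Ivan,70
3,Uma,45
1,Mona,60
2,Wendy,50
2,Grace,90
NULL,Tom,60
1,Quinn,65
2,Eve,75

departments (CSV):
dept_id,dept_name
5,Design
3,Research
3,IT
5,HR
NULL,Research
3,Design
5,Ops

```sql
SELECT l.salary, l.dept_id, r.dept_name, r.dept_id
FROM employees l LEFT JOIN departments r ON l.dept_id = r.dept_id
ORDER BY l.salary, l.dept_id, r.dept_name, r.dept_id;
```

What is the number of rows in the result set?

10

LEFT JOIN keeps every row from `employees`; unmatched rows get NULL for `departments`'s columns.
Matching on l.dept_id = r.dept_id. A NULL in a compared column never satisfies the condition.
- l[0] dept_id=6 → no match; kept with NULLs on the r side.
- l[1] dept_id=3 → 3 match(es) in r → 3 row(s).
- l[2] dept_id=1 → no match; kept with NULLs on the r side.
- l[3] dept_id=2 → no match; kept with NULLs on the r side.
- l[4] dept_id=2 → no match; kept with NULLs on the r side.
- l[5] dept_id=NULL → no match; kept with NULLs on the r side.
- l[6] dept_id=1 → no match; kept with NULLs on the r side.
- l[7] dept_id=2 → no match; kept with NULLs on the r side.
Total: 3 matched + 7 padded = 10 rows.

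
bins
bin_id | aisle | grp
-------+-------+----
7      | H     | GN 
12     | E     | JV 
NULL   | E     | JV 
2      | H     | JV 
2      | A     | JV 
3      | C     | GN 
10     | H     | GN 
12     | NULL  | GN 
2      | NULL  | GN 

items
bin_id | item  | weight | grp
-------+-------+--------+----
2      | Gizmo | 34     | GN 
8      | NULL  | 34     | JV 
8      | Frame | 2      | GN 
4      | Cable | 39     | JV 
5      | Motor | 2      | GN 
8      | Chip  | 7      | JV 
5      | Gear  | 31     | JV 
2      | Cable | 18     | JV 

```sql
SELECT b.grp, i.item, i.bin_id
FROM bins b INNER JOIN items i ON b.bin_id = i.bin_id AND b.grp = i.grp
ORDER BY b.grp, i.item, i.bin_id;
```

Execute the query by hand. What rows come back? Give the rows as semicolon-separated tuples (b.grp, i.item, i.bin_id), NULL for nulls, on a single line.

(GN, Gizmo, 2); (JV, Cable, 2); (JV, Cable, 2)

INNER JOIN keeps only pairs where the ON condition holds.
Matching on b.bin_id = i.bin_id AND b.grp = i.grp. A NULL in a compared column never satisfies the condition.
Matched pairs: 3.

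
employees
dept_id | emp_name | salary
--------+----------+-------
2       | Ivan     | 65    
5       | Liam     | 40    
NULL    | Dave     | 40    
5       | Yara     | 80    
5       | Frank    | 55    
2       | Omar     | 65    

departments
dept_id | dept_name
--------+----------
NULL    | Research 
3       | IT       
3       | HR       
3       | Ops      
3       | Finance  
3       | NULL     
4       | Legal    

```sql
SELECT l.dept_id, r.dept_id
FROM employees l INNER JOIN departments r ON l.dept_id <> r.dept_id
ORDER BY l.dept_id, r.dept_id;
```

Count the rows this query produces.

30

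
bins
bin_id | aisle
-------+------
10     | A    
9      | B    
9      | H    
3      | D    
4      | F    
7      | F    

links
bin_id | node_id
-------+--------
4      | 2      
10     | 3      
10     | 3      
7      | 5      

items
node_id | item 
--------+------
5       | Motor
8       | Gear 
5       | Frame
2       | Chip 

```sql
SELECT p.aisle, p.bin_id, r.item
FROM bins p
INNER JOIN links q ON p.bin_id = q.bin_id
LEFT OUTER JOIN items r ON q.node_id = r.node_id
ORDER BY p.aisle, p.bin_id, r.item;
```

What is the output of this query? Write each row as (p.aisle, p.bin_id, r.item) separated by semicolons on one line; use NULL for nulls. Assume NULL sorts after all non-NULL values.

Joins associate left-to-right: bins INNER JOIN links on bin_id gives 4 intermediate row(s).
Then LEFT JOIN `items r` on node_id: each of those 4 rows is kept; rows whose q.node_id has no match in r get NULL for r's columns.

(A, 10, NULL); (A, 10, NULL); (F, 4, Chip); (F, 7, Frame); (F, 7, Motor)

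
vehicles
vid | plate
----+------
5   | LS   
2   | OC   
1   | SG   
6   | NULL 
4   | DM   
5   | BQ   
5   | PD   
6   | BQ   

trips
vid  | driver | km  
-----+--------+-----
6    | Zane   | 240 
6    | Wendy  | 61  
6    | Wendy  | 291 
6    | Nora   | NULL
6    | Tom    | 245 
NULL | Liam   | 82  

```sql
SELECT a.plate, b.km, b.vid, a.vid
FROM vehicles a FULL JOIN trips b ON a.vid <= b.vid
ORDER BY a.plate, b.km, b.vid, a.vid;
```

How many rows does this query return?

41

FULL OUTER JOIN keeps every row from both sides; unmatched rows get NULL for the other side's columns.
Matching on a.vid <= b.vid. A NULL in a compared column never satisfies the condition.
Matched pairs: 40; unmatched a rows kept: 0; unmatched b rows kept: 1.
Total: 40 matched + 1 padded = 41 rows.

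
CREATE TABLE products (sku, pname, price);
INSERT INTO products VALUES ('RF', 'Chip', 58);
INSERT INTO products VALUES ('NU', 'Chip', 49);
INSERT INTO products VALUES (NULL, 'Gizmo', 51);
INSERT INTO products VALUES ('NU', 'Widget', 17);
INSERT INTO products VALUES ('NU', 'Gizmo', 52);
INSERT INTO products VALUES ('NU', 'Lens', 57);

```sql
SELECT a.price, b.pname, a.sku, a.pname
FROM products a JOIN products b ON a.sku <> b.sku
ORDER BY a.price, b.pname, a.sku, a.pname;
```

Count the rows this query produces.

INNER JOIN keeps only pairs where the ON condition holds.
Matching on a.sku <> b.sku. A NULL in a compared column never satisfies the condition.
- a[0] sku=RF → 4 match(es) in b → 4 row(s).
- a[1] sku=NU → 1 match(es) in b → 1 row(s).
- a[2] sku=NULL → no match; dropped.
- a[3] sku=NU → 1 match(es) in b → 1 row(s).
- a[4] sku=NU → 1 match(es) in b → 1 row(s).
- a[5] sku=NU → 1 match(es) in b → 1 row(s).
Total: 8 rows.

8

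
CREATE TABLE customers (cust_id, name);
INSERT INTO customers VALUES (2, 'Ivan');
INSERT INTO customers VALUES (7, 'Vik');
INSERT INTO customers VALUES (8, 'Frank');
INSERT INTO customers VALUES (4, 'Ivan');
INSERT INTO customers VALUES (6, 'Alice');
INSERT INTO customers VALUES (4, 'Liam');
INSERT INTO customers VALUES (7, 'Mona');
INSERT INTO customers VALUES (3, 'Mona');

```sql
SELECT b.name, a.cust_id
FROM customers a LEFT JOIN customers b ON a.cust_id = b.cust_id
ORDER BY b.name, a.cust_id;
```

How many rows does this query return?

12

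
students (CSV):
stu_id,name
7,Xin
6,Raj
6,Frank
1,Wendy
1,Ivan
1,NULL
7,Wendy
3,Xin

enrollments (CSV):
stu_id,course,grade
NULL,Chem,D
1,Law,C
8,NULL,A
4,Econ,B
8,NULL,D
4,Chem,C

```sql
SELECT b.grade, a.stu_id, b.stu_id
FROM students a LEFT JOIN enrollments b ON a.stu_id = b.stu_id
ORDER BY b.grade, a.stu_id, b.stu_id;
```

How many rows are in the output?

LEFT JOIN keeps every row from `students`; unmatched rows get NULL for `enrollments`'s columns.
Matching on a.stu_id = b.stu_id. A NULL in a compared column never satisfies the condition.
Matched pairs: 3; unmatched a rows kept: 5.
Total: 3 matched + 5 padded = 8 rows.

8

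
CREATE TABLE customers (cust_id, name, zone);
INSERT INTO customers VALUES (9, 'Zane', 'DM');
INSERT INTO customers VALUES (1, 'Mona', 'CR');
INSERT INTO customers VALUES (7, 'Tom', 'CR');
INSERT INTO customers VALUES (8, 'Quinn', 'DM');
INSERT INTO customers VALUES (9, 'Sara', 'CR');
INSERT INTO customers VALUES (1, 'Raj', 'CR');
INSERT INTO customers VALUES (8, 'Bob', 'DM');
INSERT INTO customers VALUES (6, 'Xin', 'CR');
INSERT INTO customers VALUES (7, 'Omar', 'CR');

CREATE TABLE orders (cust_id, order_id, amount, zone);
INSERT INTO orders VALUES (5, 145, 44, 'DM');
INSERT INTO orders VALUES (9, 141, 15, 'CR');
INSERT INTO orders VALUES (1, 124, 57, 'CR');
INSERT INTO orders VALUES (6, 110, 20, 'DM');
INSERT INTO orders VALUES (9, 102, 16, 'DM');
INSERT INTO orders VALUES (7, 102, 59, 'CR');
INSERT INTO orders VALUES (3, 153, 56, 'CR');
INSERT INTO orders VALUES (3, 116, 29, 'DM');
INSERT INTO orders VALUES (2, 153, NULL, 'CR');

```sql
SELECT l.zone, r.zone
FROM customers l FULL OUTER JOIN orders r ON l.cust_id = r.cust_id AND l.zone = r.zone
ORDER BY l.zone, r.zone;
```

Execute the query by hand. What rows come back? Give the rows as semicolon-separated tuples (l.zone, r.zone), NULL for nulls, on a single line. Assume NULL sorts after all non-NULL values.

(CR, CR); (CR, CR); (CR, CR); (CR, CR); (CR, CR); (CR, NULL); (DM, DM); (DM, NULL); (DM, NULL); (NULL, CR); (NULL, CR); (NULL, DM); (NULL, DM); (NULL, DM)

FULL OUTER JOIN keeps every row from both sides; unmatched rows get NULL for the other side's columns.
Matching on l.cust_id = r.cust_id AND l.zone = r.zone.
- l[0] cust_id=9, zone=DM → 1 match(es) in r → 1 row(s).
- l[1] cust_id=1, zone=CR → 1 match(es) in r → 1 row(s).
- l[2] cust_id=7, zone=CR → 1 match(es) in r → 1 row(s).
- l[3] cust_id=8, zone=DM → no match; kept with NULLs on the r side.
- l[4] cust_id=9, zone=CR → 1 match(es) in r → 1 row(s).
- l[5] cust_id=1, zone=CR → 1 match(es) in r → 1 row(s).
- l[6] cust_id=8, zone=DM → no match; kept with NULLs on the r side.
- l[7] cust_id=6, zone=CR → no match; kept with NULLs on the r side.
- l[8] cust_id=7, zone=CR → 1 match(es) in r → 1 row(s).
- 5 row(s) from r found no l partner → padded with NULL.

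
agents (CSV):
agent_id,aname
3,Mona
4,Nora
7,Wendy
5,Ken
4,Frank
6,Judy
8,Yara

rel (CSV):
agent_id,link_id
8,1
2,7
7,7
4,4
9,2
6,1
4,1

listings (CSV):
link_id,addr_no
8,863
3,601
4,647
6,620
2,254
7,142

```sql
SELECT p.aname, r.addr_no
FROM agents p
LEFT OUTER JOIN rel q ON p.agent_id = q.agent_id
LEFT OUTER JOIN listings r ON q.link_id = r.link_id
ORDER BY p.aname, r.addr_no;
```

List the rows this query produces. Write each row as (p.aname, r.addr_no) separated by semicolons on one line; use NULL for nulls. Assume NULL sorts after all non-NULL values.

(Frank, 647); (Frank, NULL); (Judy, NULL); (Ken, NULL); (Mona, NULL); (Nora, 647); (Nora, NULL); (Wendy, 142); (Yara, NULL)

Step 1 — p LEFT JOIN q on agent_id → 9 row(s).
Then LEFT JOIN `listings r` on link_id: each of those 9 rows is kept; rows whose q.link_id has no match in r get NULL for r's columns.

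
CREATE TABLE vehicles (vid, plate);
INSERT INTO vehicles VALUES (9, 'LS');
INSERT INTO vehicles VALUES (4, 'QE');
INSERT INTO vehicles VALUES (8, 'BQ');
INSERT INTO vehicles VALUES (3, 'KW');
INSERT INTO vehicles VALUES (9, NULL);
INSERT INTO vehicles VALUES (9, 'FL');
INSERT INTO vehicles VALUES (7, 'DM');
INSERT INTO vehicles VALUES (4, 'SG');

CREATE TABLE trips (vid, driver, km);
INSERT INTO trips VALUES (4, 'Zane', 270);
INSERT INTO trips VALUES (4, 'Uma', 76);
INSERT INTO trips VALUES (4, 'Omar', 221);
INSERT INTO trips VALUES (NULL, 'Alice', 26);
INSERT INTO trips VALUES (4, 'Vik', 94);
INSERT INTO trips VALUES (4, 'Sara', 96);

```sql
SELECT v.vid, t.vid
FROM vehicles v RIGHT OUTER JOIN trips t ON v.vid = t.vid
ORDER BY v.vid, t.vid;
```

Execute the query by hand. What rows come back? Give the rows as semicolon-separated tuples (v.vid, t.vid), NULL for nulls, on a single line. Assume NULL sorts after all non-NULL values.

(4, 4); (4, 4); (4, 4); (4, 4); (4, 4); (4, 4); (4, 4); (4, 4); (4, 4); (4, 4); (NULL, NULL)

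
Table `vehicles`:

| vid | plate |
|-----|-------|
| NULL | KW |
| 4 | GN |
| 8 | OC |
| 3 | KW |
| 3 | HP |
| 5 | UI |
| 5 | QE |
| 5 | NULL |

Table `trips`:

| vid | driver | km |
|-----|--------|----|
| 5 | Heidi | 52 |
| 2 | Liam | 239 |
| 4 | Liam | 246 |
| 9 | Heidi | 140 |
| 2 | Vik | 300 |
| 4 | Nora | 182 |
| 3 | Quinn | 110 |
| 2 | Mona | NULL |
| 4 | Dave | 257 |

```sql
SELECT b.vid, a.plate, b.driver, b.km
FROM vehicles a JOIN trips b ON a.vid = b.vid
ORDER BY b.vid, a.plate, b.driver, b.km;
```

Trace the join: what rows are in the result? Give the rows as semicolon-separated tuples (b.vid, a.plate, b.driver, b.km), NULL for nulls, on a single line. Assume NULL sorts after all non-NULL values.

(3, HP, Quinn, 110); (3, KW, Quinn, 110); (4, GN, Dave, 257); (4, GN, Liam, 246); (4, GN, Nora, 182); (5, QE, Heidi, 52); (5, UI, Heidi, 52); (5, NULL, Heidi, 52)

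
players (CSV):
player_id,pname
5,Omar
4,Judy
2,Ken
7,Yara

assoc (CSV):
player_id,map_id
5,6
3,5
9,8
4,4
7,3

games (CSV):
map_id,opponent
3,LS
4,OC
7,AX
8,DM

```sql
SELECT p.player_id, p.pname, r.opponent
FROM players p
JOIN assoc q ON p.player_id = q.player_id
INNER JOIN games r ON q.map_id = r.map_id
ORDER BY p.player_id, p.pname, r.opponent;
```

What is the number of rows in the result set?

Joins associate left-to-right: players INNER JOIN assoc on player_id gives 3 intermediate row(s).
Then INNER JOIN `games r` on map_id: keep only rows whose q.map_id appears in r.
Result: 2 row(s).

2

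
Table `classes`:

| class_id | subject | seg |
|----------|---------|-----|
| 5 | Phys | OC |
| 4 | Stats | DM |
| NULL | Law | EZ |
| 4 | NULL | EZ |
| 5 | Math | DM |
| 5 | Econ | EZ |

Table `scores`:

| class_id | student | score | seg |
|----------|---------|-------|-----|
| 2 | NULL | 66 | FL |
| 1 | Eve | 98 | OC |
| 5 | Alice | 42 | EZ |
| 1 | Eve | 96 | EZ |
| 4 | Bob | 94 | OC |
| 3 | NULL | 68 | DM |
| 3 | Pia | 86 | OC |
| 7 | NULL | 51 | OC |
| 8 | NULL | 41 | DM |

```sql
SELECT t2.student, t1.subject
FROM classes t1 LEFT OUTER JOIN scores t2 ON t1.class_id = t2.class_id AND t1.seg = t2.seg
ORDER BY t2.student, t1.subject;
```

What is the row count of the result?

6

LEFT JOIN keeps every row from `classes`; unmatched rows get NULL for `scores`'s columns.
Matching on t1.class_id = t2.class_id AND t1.seg = t2.seg. A NULL in a compared column never satisfies the condition.
- t1[0] class_id=5, seg=OC → no match; kept with NULLs on the t2 side.
- t1[1] class_id=4, seg=DM → no match; kept with NULLs on the t2 side.
- t1[2] class_id=NULL, seg=EZ → no match; kept with NULLs on the t2 side.
- t1[3] class_id=4, seg=EZ → no match; kept with NULLs on the t2 side.
- t1[4] class_id=5, seg=DM → no match; kept with NULLs on the t2 side.
- t1[5] class_id=5, seg=EZ → 1 match(es) in t2 → 1 row(s).
Total: 1 matched + 5 padded = 6 rows.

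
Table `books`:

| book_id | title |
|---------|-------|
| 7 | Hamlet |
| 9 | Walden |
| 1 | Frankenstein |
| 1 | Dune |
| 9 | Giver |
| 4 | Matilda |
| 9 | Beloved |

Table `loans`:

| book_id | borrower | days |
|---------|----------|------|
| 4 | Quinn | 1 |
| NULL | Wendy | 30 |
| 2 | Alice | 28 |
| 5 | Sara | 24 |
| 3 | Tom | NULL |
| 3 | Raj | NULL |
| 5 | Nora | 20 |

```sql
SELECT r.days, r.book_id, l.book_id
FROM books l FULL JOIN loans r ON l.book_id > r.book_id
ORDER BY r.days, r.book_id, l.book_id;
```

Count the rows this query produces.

30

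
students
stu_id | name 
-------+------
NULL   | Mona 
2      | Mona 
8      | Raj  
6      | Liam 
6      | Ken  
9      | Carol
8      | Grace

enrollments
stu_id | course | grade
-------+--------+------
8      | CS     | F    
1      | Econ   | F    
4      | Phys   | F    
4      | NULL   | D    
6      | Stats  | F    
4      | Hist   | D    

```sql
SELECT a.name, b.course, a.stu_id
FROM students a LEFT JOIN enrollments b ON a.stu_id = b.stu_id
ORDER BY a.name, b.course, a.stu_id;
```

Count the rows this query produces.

7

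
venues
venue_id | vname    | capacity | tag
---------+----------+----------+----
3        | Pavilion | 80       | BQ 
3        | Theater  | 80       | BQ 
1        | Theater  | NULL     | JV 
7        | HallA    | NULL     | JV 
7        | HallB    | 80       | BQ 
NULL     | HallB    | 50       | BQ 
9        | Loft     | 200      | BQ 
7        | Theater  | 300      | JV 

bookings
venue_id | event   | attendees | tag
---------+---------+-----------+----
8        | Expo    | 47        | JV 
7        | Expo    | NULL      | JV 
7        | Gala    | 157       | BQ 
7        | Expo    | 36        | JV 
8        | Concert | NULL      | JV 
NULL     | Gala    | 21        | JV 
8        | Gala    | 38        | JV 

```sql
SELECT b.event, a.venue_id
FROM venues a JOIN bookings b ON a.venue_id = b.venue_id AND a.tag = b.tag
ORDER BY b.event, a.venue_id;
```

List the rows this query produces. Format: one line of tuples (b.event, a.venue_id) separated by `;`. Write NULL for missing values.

(Expo, 7); (Expo, 7); (Expo, 7); (Expo, 7); (Gala, 7)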